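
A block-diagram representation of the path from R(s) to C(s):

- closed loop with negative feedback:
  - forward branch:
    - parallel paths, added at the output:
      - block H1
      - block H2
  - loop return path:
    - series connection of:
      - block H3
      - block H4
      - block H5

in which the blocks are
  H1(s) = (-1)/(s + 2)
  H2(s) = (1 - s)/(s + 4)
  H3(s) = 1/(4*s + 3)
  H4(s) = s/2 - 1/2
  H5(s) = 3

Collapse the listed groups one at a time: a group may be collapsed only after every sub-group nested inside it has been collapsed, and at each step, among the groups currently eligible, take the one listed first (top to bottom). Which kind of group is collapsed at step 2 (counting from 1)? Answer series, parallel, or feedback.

Answer: series

Working:
Step 1. combine H1, H2 in parallel
Step 2. reduce the series chain H3, H4, H5
Step 3. feedback reduction of (H1+H2), (H3*H4*H5)
So the answer for step 2 is series.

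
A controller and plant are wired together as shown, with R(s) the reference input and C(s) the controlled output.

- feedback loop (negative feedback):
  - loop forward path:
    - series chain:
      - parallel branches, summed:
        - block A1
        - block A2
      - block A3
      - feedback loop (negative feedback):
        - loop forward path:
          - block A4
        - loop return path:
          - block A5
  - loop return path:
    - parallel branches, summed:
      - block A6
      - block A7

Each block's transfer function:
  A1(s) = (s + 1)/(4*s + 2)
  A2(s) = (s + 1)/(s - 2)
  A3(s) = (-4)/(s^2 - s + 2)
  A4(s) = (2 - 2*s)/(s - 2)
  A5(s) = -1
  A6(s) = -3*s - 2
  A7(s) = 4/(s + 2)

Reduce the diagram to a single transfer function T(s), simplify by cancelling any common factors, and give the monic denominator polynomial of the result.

First reduce the diagram to T(s).

Step 1. combine A1, A2 in parallel = (5*s^2 + 5*s)/(4*s^2 - 6*s - 4)
Step 2. reduce the feedback loop with forward A4 and return A5 = (2 - 2*s)/(3*s - 4)
Step 3. reduce the series chain (A1+A2), A3, [A4/(1+A4*A5)] = (20*s^3 - 20*s)/(6*s^5 - 23*s^4 + 35*s^3 - 32*s^2 + 4*s + 16)
Step 4. add A6, A7 (parallel) = (-3*s^2 - 8*s)/(s + 2)
Step 5. collapse the loop (((A1+A2)*A3*[A4/(1+A4*A5)]) forward, (A6+A7) return) = (20*s^4 + 40*s^3 - 20*s^2 - 40*s)/(6*s^6 - 71*s^5 - 171*s^4 + 98*s^3 + 100*s^2 + 24*s + 32)
No further cancellation is possible in the step-5 result, so that is T(s). Its denominator becomes monic after dividing by the leading coefficient 6.

Answer: s^6 - 71*s^5/6 - 57*s^4/2 + 49*s^3/3 + 50*s^2/3 + 4*s + 16/3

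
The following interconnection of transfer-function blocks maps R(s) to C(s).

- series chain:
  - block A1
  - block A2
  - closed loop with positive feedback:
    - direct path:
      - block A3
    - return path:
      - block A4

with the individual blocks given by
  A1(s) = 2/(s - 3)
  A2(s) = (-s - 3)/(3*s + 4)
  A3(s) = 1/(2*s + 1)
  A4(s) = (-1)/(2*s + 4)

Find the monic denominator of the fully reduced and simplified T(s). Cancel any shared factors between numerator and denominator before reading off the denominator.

Step 1. collapse the loop (A3 forward, A4 return), giving (2*s + 4)/(4*s^2 + 10*s + 5)
Step 2. combine A1, A2, [A3/(1-A3*A4)] in series, giving (-4*s^2 - 20*s - 24)/(12*s^4 + 10*s^3 - 83*s^2 - 145*s - 60)
The result of step 2 is T(s) in lowest terms. Its denominator has leading coefficient 12; dividing the denominator through by 12 makes it monic.

Final answer: s^4 + 5*s^3/6 - 83*s^2/12 - 145*s/12 - 5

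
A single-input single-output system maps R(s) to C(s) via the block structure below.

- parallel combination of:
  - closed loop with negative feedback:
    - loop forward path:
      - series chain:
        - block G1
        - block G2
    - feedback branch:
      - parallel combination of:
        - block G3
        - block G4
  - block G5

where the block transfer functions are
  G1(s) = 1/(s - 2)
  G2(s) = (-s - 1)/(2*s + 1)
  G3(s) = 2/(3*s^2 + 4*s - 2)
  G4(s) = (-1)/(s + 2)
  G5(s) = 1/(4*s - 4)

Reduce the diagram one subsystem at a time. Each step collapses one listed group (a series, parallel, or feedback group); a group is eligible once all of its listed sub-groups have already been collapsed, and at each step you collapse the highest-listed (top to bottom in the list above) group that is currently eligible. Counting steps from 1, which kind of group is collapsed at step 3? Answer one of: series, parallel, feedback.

1. multiply G1, G2 (series)
2. sum the parallel branches G3, G4
3. close the feedback loop around (G1*G2), (G3+G4)
4. sum the parallel branches [(G1*G2)/(1+(G1*G2)*(G3+G4))], G5
Step 3: feedback.

Final answer: feedback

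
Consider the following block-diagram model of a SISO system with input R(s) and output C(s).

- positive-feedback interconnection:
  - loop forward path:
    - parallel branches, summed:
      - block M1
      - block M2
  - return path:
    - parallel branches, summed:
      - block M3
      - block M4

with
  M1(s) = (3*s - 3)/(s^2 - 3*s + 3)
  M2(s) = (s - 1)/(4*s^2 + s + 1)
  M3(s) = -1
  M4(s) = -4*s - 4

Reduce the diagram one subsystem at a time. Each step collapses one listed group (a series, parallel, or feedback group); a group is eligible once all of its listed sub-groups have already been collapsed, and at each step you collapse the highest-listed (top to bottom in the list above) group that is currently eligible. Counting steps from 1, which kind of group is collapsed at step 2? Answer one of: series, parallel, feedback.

[1] combine M1, M2 in parallel
[2] add M3, M4 (parallel)
[3] feedback reduction of (M1+M2), (M3+M4)
So the answer for step 2 is parallel.

Therefore the answer is parallel.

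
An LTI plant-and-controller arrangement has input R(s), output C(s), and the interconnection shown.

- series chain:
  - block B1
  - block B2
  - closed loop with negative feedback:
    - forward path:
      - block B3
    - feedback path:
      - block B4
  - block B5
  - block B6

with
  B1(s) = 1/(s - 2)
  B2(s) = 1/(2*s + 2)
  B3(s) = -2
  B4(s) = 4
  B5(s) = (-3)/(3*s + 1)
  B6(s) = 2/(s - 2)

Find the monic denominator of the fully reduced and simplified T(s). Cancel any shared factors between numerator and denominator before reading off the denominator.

Answer: s^4 - 8*s^3/3 - s^2 + 4*s + 4/3

Working:
1. collapse the loop (B3 forward, B4 return), giving 2/7
2. multiply B1, B2, [B3/(1+B3*B4)], B5, B6 (series), giving (-6)/(21*s^4 - 56*s^3 - 21*s^2 + 84*s + 28)
That last expression is T(s), already simplified. Scaling its denominator by 1/21 (the reciprocal of the leading coefficient) yields the monic denominator.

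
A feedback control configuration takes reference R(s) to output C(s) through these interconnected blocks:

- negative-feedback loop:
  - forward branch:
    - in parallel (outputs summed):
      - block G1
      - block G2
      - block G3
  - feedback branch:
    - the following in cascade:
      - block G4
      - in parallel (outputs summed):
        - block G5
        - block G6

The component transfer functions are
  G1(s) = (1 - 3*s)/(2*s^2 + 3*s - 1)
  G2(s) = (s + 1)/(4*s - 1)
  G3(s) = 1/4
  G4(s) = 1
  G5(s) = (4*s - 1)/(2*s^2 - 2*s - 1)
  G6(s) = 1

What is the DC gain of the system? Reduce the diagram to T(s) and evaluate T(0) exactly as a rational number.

(1) add G1, G2, G3 (parallel) -> (16*s^3 - 18*s^2 + 29*s - 7)/(32*s^3 + 40*s^2 - 28*s + 4)
(2) parallel reduction of G5, G6 -> (2*s^2 + 2*s - 2)/(2*s^2 - 2*s - 1)
(3) series reduction of G4, (G5+G6) -> (2*s^2 + 2*s - 2)/(2*s^2 - 2*s - 1)
(4) collapse the loop ((G1+G2+G3) forward, (G4*(G5+G6)) return) -> (32*s^5 - 68*s^4 + 78*s^3 - 54*s^2 - 15*s + 7)/(96*s^5 + 12*s^4 - 178*s^3 + 104*s^2 - 52*s + 10)
DC gain: substitute s = 0 into T(s) from step 4: T(0) = 7/10.

Final answer: 7/10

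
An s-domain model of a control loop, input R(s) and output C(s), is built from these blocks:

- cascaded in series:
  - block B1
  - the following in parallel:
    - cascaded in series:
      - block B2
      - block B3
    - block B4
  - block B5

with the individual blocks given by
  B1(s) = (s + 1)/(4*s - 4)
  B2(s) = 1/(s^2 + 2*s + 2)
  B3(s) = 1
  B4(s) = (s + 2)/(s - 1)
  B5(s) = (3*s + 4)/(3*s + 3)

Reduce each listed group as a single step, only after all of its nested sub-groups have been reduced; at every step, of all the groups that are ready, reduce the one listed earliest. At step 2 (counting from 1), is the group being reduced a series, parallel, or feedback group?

Step 1 - cascade B2, B3
Step 2 - combine (B2*B3), B4 in parallel
Step 3 - series reduction of B1, ((B2*B3)+B4), B5
Step 2 collapses a parallel group.

Final answer: parallel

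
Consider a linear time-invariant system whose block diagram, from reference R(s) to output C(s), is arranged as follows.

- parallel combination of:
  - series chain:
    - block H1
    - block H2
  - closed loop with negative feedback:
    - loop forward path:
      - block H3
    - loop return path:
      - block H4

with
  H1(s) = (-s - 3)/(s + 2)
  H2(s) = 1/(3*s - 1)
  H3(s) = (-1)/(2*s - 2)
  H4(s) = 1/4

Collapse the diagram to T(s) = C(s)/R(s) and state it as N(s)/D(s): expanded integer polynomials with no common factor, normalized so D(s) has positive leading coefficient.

Answer: (-20*s^2 - 35*s + 35)/(24*s^3 + 13*s^2 - 61*s + 18)

Working:
[1] reduce the series chain H1, H2; result (-s - 3)/(3*s^2 + 5*s - 2)
[2] close the feedback loop around H3, H4; result (-4)/(8*s - 9)
[3] sum the parallel branches (H1*H2), [H3/(1+H3*H4)]; the result is T(s) itself (integer coefficients, no common factor, positive leading denominator coefficient)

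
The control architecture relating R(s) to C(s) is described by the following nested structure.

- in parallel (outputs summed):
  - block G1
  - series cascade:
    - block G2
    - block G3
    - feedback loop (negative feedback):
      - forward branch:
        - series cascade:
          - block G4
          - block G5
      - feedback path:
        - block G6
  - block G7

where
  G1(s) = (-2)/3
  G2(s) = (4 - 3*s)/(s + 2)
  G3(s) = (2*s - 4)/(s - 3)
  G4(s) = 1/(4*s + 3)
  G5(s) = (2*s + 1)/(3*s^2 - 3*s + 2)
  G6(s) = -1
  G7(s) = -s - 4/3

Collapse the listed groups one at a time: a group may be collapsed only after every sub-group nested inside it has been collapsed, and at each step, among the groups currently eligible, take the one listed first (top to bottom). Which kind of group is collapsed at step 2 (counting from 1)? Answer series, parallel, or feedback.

Step 1: reduce the series chain G4, G5
Step 2: close the feedback loop around (G4*G5), G6
Step 3: multiply G2, G3, [(G4*G5)/(1+(G4*G5)*G6)] (series)
Step 4: sum the parallel branches G1, (G2*G3*[(G4*G5)/(1+(G4*G5)*G6)]), G7
At step 2 the group reduced is feedback.

Therefore the answer is feedback.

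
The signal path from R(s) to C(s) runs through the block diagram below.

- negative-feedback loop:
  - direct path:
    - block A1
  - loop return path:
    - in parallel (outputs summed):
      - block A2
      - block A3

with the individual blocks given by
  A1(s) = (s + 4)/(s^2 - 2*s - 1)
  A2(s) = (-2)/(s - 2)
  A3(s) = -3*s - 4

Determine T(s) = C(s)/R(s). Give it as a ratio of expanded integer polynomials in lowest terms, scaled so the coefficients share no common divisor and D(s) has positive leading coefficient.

First reduce the diagram to T(s).

(1) parallel reduction of A2, A3 gives (-3*s^2 + 2*s + 6)/(s - 2)
(2) apply the feedback formula to A1, (A2+A3), which is the overall transfer function T(s) = C(s)/R(s) in lowest terms

Answer: (-s^2 - 2*s + 8)/(2*s^3 + 14*s^2 - 17*s - 26)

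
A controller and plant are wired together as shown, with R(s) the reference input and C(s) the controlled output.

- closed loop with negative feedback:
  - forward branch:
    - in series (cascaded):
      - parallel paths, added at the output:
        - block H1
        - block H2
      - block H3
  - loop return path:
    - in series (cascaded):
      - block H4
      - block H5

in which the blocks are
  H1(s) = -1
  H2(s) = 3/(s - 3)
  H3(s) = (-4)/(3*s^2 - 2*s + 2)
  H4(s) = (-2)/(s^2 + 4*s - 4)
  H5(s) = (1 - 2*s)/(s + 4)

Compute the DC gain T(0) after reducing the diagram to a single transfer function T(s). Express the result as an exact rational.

Reducing step by step:

[1] parallel reduction of H1, H2, giving (6 - s)/(s - 3)
[2] multiply (H1+H2), H3 (series), giving (4*s - 24)/(3*s^3 - 11*s^2 + 8*s - 6)
[3] cascade H4, H5, giving (4*s - 2)/(s^3 + 8*s^2 + 12*s - 16)
[4] collapse the loop (((H1+H2)*H3) forward, (H4*H5) return), giving (4*s^4 + 8*s^3 - 144*s^2 - 352*s + 384)/(3*s^6 + 13*s^5 - 44*s^4 - 122*s^3 + 240*s^2 - 304*s + 144)
The step-4 result is T(s). Setting s = 0: T(0) = 384/144 = 8/3.

Answer: 8/3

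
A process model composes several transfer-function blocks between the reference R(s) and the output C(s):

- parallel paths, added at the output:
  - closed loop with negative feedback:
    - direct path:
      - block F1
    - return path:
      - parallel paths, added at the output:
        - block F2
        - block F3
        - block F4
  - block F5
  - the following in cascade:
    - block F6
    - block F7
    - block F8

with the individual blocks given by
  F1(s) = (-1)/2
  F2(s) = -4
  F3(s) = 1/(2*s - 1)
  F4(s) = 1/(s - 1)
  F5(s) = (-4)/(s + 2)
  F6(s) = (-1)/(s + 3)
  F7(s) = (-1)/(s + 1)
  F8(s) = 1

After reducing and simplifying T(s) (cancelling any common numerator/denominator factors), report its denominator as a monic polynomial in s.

[1] combine F2, F3, F4 in parallel; result (-8*s^2 + 15*s - 6)/(2*s^2 - 3*s + 1)
[2] close the feedback loop around F1, (F2+F3+F4); result (-2*s^2 + 3*s - 1)/(12*s^2 - 21*s + 8)
[3] series reduction of F6, F7, F8; result 1/(s^2 + 4*s + 3)
[4] reduce the parallel group [F1/(1+F1*(F2+F3+F4))], F5, (F6*F7*F8); result (-2*s^5 - 57*s^4 - 101*s^3 + 178*s^2 + 97*s - 86)/(12*s^5 + 51*s^4 + 14*s^3 - 111*s^2 - 38*s + 48)
The result of step 4 is T(s) in lowest terms. Its denominator has leading coefficient 12; dividing the denominator through by 12 makes it monic.

Final answer: s^5 + 17*s^4/4 + 7*s^3/6 - 37*s^2/4 - 19*s/6 + 4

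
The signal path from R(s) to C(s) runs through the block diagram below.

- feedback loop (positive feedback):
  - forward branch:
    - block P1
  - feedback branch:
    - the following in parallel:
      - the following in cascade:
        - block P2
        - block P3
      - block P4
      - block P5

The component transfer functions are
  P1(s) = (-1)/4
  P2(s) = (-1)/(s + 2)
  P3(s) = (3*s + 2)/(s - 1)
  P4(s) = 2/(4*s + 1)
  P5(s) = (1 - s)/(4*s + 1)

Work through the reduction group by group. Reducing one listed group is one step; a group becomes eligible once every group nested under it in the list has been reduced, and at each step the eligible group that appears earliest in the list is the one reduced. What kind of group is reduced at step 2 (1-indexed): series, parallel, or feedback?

The answer is parallel.

Reasoning:
[1] combine P2, P3 in series
[2] reduce the parallel group (P2*P3), P4, P5
[3] collapse the loop (P1 forward, ((P2*P3)+P4+P5) return)
Step 2 collapses a parallel group.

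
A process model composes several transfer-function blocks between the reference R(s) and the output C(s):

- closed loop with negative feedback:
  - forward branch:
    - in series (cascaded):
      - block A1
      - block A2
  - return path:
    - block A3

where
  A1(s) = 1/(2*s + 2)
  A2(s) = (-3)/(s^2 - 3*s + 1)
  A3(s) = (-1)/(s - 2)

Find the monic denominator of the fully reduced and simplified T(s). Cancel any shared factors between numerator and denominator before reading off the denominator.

Reducing step by step:

(1) series reduction of A1, A2; result (-3)/(2*s^3 - 4*s^2 - 4*s + 2)
(2) apply the feedback formula to (A1*A2), A3; result (6 - 3*s)/(2*s^4 - 8*s^3 + 4*s^2 + 10*s - 1)
Step 2 gives the fully reduced T(s), with no common factor left to cancel. The denominator's leading coefficient is 2, so divide each of its coefficients by 2 to get the monic form.

Answer: s^4 - 4*s^3 + 2*s^2 + 5*s - 1/2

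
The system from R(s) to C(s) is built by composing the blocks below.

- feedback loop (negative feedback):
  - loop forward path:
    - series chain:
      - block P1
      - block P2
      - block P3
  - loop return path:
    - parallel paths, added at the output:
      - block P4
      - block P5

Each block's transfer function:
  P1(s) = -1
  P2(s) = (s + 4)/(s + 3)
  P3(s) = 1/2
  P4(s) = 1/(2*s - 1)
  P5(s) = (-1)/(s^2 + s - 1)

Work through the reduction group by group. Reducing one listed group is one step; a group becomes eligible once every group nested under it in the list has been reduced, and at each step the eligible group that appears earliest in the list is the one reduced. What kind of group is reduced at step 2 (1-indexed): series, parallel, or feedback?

(1) combine P1, P2, P3 in series
(2) reduce the parallel group P4, P5
(3) close the feedback loop around (P1*P2*P3), (P4+P5)
Step 2: parallel.

Hence the answer: parallel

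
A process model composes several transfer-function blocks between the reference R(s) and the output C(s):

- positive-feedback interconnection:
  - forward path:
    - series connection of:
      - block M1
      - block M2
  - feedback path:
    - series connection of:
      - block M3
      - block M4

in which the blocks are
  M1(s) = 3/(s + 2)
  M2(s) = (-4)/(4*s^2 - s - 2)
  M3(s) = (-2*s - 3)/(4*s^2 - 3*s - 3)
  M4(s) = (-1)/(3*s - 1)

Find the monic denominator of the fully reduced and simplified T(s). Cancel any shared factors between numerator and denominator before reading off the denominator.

Reducing step by step:

(1) cascade M1, M2: (-12)/(4*s^3 + 7*s^2 - 4*s - 4)
(2) reduce the series chain M3, M4: (2*s + 3)/(12*s^3 - 13*s^2 - 6*s + 3)
(3) collapse the loop ((M1*M2) forward, (M3*M4) return): (-144*s^3 + 156*s^2 + 72*s - 36)/(48*s^6 + 32*s^5 - 163*s^4 - 26*s^3 + 97*s^2 + 36*s + 24)
Step 3 gives the fully reduced T(s), with no common factor left to cancel. The denominator's leading coefficient is 48, so divide each of its coefficients by 48 to get the monic form.

Answer: s^6 + 2*s^5/3 - 163*s^4/48 - 13*s^3/24 + 97*s^2/48 + 3*s/4 + 1/2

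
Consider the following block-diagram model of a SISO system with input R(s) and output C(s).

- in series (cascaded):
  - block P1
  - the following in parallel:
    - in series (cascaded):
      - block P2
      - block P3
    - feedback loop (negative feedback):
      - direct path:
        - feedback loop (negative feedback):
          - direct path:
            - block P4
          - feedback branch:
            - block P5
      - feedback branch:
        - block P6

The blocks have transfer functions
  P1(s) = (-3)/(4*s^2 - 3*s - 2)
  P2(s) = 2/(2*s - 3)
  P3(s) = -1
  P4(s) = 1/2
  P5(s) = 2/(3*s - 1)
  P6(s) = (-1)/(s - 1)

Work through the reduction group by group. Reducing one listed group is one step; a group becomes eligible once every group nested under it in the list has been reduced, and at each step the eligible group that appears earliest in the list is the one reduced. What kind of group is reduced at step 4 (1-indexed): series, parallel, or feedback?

Reducing step by step:

(1) cascade P2, P3
(2) reduce the feedback loop with forward P4 and return P5
(3) collapse the loop ([P4/(1+P4*P5)] forward, P6 return)
(4) reduce the parallel group (P2*P3), [[P4/(1+P4*P5)]/(1+[P4/(1+P4*P5)]*P6)]
(5) reduce the series chain P1, ((P2*P3)+[[P4/(1+P4*P5)]/(1+[P4/(1+P4*P5)]*P6)])
The group at step 4 is a parallel group.

Answer: parallel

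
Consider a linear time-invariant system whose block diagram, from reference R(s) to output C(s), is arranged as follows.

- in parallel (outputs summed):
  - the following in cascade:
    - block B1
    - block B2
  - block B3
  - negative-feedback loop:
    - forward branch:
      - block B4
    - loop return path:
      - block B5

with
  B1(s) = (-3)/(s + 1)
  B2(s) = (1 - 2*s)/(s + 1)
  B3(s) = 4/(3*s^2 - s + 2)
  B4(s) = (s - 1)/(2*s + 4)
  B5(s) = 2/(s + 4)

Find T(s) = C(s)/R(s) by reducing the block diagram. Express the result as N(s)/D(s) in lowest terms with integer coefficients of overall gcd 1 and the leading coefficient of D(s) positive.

Step 1. combine B1, B2 in series gives (6*s - 3)/(s^2 + 2*s + 1)
Step 2. collapse the loop (B4 forward, B5 return) gives (s^2 + 3*s - 4)/(2*s^2 + 14*s + 14)
Step 3. reduce the parallel group (B1*B2), B3, [B4/(1+B4*B5)], giving the overall T(s)

Answer: (3*s^6 + 50*s^5 + 236*s^4 + 136*s^3 + 163*s^2 + 288*s - 36)/(6*s^6 + 52*s^5 + 118*s^4 + 118*s^3 + 88*s^2 + 70*s + 28)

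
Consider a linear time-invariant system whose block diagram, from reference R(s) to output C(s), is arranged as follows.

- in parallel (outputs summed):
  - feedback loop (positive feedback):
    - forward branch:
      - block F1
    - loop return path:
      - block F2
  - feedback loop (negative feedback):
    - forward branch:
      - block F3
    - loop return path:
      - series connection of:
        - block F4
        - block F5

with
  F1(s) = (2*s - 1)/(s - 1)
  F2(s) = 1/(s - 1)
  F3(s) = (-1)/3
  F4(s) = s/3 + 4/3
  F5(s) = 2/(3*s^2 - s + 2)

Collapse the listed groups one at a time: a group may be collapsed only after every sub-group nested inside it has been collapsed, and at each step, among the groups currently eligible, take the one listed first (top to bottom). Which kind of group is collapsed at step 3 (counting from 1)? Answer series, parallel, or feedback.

The answer is feedback.

Reasoning:
Step 1. collapse the loop (F1 forward, F2 return)
Step 2. reduce the series chain F4, F5
Step 3. collapse the loop (F3 forward, (F4*F5) return)
Step 4. add [F1/(1-F1*F2)], [F3/(1+F3*(F4*F5))] (parallel)
The group at step 3 is a feedback group.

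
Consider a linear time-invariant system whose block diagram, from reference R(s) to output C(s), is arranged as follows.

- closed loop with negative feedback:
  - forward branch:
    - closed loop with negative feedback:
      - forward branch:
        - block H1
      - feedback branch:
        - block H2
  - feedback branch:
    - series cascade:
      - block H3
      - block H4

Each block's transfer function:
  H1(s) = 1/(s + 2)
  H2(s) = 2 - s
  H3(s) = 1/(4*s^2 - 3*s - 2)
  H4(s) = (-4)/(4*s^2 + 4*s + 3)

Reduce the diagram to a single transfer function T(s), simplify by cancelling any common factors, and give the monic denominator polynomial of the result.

The answer is s^4 + s^3/4 - s^2/2 - 17*s/16 - 7/16.

Reasoning:
1. feedback reduction of H1, H2, giving 1/4
2. combine H3, H4 in series, giving (-4)/(16*s^4 + 4*s^3 - 8*s^2 - 17*s - 6)
3. close the feedback loop around [H1/(1+H1*H2)], (H3*H4), giving (16*s^4 + 4*s^3 - 8*s^2 - 17*s - 6)/(64*s^4 + 16*s^3 - 32*s^2 - 68*s - 28)
The result of step 3 is T(s) in lowest terms. Its denominator has leading coefficient 64; dividing the denominator through by 64 makes it monic.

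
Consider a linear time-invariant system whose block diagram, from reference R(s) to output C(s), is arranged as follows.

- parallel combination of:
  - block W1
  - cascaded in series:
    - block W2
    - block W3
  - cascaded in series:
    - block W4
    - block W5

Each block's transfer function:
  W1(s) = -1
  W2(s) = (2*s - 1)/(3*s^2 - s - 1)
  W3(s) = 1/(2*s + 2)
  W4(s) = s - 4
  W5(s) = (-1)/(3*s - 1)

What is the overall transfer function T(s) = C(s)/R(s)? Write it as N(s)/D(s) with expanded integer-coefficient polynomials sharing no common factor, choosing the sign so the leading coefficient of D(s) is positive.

First reduce the diagram to T(s).

Step 1 - reduce the series chain W2, W3: (2*s - 1)/(6*s^3 + 4*s^2 - 4*s - 2)
Step 2 - multiply W4, W5 (series): (4 - s)/(3*s - 1)
Step 3 - add W1, (W2*W3), (W4*W5) (parallel) - this is the overall T(s), already in the required normalized form

Answer: (-24*s^4 + 14*s^3 + 42*s^2 - 17*s - 9)/(18*s^4 + 6*s^3 - 16*s^2 - 2*s + 2)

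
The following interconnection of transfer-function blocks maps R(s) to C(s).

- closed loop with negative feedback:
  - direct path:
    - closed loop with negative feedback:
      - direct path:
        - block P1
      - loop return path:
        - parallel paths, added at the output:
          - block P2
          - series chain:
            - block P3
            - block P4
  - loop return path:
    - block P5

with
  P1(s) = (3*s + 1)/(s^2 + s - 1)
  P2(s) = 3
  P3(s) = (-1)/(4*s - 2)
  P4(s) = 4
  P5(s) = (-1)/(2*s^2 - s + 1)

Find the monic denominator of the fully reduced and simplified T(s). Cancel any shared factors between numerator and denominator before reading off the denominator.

Step 1: combine P3, P4 in series, giving (-2)/(2*s - 1)
Step 2: reduce the parallel group P2, (P3*P4), giving (6*s - 5)/(2*s - 1)
Step 3: collapse the loop (P1 forward, (P2+(P3*P4)) return), giving (6*s^2 - s - 1)/(2*s^3 + 19*s^2 - 12*s - 4)
Step 4: feedback reduction of [P1/(1+P1*(P2+(P3*P4)))], P5, giving (12*s^4 - 8*s^3 + 5*s^2 - 1)/(4*s^5 + 36*s^4 - 41*s^3 + 17*s^2 - 7*s - 3)
The result of step 4 is T(s) in lowest terms. Its denominator has leading coefficient 4; dividing the denominator through by 4 makes it monic.

Final answer: s^5 + 9*s^4 - 41*s^3/4 + 17*s^2/4 - 7*s/4 - 3/4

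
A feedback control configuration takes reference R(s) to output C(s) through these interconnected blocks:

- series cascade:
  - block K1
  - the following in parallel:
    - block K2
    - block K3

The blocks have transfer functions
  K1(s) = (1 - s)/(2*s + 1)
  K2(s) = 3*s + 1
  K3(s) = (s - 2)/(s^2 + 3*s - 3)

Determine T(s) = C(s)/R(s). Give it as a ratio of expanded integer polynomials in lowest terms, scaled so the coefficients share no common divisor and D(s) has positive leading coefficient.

Reducing step by step:

Step 1. combine K2, K3 in parallel = (3*s^3 + 10*s^2 - 5*s - 5)/(s^2 + 3*s - 3)
Step 2. reduce the series chain K1, (K2+K3); the result is T(s) itself (integer coefficients, no common factor, positive leading denominator coefficient)

Answer: (-3*s^4 - 7*s^3 + 15*s^2 - 5)/(2*s^3 + 7*s^2 - 3*s - 3)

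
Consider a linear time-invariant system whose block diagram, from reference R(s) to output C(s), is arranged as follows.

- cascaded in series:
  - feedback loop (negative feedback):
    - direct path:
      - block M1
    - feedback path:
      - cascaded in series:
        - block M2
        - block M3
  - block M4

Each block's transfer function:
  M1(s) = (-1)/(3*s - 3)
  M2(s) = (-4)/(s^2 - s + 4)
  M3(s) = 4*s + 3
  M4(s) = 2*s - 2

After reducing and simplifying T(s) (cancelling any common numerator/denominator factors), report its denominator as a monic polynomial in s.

(1) combine M2, M3 in series: (-16*s - 12)/(s^2 - s + 4)
(2) apply the feedback formula to M1, (M2*M3): (-s^2 + s - 4)/(3*s^3 - 6*s^2 + 31*s)
(3) multiply [M1/(1+M1*(M2*M3))], M4 (series): (-2*s^3 + 4*s^2 - 10*s + 8)/(3*s^3 - 6*s^2 + 31*s)
The result of step 3 is T(s) in lowest terms. Its denominator has leading coefficient 3; dividing the denominator through by 3 makes it monic.

Final answer: s^3 - 2*s^2 + 31*s/3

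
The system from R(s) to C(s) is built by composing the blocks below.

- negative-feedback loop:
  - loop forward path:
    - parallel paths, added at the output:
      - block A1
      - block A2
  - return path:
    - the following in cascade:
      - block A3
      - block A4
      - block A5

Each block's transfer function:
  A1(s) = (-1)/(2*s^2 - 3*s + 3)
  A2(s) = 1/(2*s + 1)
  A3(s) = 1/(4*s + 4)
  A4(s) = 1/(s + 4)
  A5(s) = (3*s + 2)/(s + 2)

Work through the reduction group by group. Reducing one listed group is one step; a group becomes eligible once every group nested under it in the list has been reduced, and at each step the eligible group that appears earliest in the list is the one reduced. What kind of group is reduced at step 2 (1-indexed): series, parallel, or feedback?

(1) combine A1, A2 in parallel
(2) cascade A3, A4, A5
(3) collapse the loop ((A1+A2) forward, (A3*A4*A5) return)
So the answer for step 2 is series.

Therefore the answer is series.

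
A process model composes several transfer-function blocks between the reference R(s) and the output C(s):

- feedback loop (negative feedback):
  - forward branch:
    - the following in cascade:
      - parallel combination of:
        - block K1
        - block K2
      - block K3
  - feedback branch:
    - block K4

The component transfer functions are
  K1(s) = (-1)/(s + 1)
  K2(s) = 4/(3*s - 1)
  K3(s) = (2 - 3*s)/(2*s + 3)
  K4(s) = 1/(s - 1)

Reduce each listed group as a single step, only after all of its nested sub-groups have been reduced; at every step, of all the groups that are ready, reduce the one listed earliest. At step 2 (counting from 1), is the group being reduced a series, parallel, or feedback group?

The answer is series.

Reasoning:
Step 1. sum the parallel branches K1, K2
Step 2. series reduction of (K1+K2), K3
Step 3. apply the feedback formula to ((K1+K2)*K3), K4
At step 2 the group reduced is series.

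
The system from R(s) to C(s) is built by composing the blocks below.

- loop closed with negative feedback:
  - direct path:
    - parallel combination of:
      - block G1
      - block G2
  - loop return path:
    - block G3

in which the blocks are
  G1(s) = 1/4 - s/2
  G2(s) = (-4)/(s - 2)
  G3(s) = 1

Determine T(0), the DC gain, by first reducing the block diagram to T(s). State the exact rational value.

The answer is 9/13.

Reasoning:
[1] reduce the parallel group G1, G2, giving (-2*s^2 + 5*s - 18)/(4*s - 8)
[2] apply the feedback formula to (G1+G2), G3, giving (2*s^2 - 5*s + 18)/(2*s^2 - 9*s + 26)
That last expression is T(s); at s = 0 only the constant terms survive, so T(0) = 18/26 = 9/13.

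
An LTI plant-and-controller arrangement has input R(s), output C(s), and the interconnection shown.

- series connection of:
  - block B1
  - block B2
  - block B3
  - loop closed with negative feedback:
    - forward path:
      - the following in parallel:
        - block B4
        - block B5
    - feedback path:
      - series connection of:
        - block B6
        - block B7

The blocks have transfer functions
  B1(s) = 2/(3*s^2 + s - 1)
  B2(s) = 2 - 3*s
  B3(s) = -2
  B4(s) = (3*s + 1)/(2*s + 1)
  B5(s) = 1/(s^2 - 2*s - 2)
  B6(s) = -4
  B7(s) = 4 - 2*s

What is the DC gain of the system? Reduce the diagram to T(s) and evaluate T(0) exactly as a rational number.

[1] sum the parallel branches B4, B5: (3*s^3 - 5*s^2 - 6*s - 1)/(2*s^3 - 3*s^2 - 6*s - 2)
[2] multiply B6, B7 (series): 8*s - 16
[3] feedback reduction of (B4+B5), (B6*B7): (3*s^3 - 5*s^2 - 6*s - 1)/(24*s^4 - 86*s^3 + 29*s^2 + 82*s + 14)
[4] combine B1, B2, B3, [(B4+B5)/(1+(B4+B5)*(B6*B7))] in series: (36*s^4 - 84*s^3 - 32*s^2 + 36*s + 8)/(72*s^6 - 234*s^5 - 23*s^4 + 361*s^3 + 95*s^2 - 68*s - 14)
The step-4 result is T(s). Setting s = 0: T(0) = 8/(-14) = -4/7.

Final answer: -4/7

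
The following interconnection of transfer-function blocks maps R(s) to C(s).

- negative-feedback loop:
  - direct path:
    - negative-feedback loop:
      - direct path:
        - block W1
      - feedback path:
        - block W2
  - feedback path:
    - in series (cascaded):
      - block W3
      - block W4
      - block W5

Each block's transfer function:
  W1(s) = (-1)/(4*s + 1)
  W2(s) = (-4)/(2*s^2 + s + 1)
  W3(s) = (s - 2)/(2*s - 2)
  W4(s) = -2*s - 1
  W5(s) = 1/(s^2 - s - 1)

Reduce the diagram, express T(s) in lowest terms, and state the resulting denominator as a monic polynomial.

The answer is s^6 - 5*s^5/4 - 5*s^4/8 + s^3/8 - 13*s^2/16 + 5*s/16 + 1/2.

Reasoning:
Step 1 - reduce the feedback loop with forward W1 and return W2 = (-2*s^2 - s - 1)/(8*s^3 + 6*s^2 + 5*s + 5)
Step 2 - multiply W3, W4, W5 (series) = (-2*s^2 + 3*s + 2)/(2*s^3 - 4*s^2 + 2)
Step 3 - collapse the loop ([W1/(1+W1*W2)] forward, (W3*W4*W5) return) = (-4*s^5 + 6*s^4 + 2*s^3 - 2*s - 2)/(16*s^6 - 20*s^5 - 10*s^4 + 2*s^3 - 13*s^2 + 5*s + 8)
Step 3 gives the fully reduced T(s), with no common factor left to cancel. The denominator's leading coefficient is 16, so divide each of its coefficients by 16 to get the monic form.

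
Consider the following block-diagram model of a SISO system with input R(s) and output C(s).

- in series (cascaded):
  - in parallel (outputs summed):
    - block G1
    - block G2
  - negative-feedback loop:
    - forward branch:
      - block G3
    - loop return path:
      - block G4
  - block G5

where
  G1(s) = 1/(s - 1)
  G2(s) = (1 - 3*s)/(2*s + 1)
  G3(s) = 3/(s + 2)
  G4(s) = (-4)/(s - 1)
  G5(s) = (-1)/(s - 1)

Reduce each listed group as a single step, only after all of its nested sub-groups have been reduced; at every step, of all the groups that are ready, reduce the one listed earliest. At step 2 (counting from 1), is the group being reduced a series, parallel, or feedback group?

Answer: feedback

Working:
1. sum the parallel branches G1, G2
2. collapse the loop (G3 forward, G4 return)
3. cascade (G1+G2), [G3/(1+G3*G4)], G5
Step 2 collapses a feedback group.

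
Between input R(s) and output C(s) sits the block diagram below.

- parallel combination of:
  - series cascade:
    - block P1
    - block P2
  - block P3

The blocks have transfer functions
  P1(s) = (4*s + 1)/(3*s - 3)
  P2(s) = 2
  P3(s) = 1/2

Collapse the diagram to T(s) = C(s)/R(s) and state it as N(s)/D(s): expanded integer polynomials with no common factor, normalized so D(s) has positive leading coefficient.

Step 1. series reduction of P1, P2, giving (8*s + 2)/(3*s - 3)
Step 2. combine (P1*P2), P3 in parallel: this yields T(s), and no further normalization is needed

Final answer: (19*s + 1)/(6*s - 6)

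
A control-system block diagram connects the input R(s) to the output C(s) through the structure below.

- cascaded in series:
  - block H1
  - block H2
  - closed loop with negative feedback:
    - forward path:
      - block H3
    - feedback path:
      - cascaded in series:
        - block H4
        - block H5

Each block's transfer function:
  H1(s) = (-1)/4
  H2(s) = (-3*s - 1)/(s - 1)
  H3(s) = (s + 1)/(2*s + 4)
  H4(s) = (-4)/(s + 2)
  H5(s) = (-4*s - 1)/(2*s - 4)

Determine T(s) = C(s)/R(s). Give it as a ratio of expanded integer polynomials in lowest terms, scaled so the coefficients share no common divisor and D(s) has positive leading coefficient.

Step 1: multiply H4, H5 (series) gives (8*s + 2)/(s^2 - 4)
Step 2: apply the feedback formula to H3, (H4*H5) gives (s^3 + s^2 - 4*s - 4)/(2*s^3 + 12*s^2 + 2*s - 14)
Step 3: series reduction of H1, H2, [H3/(1+H3*(H4*H5))]: this yields T(s), and no further normalization is needed

Therefore the answer is (3*s^4 + 4*s^3 - 11*s^2 - 16*s - 4)/(8*s^4 + 40*s^3 - 40*s^2 - 64*s + 56).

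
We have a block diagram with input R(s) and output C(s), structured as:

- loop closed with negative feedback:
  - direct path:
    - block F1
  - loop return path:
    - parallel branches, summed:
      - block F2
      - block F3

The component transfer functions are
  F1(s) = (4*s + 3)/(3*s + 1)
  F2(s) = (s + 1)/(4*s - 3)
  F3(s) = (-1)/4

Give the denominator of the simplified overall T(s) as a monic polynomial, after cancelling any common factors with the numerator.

The answer is s^2 + s/6 + 3/16.

Reasoning:
Step 1 - parallel reduction of F2, F3 gives 7/(16*s - 12)
Step 2 - feedback reduction of F1, (F2+F3) gives (64*s^2 - 36)/(48*s^2 + 8*s + 9)
The result of step 2 is T(s) in lowest terms. Its denominator has leading coefficient 48; dividing the denominator through by 48 makes it monic.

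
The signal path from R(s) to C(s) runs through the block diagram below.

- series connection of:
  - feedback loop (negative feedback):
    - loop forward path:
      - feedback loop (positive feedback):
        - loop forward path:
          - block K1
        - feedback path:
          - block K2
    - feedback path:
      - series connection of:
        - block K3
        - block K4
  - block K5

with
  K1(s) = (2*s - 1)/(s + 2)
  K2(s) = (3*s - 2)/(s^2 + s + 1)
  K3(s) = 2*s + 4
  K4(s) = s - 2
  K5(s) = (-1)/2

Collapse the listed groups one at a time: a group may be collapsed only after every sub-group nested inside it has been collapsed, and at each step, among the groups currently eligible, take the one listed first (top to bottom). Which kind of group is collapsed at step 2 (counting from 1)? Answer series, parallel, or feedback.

Step 1. apply the feedback formula to K1, K2
Step 2. cascade K3, K4
Step 3. collapse the loop ([K1/(1-K1*K2)] forward, (K3*K4) return)
Step 4. cascade [[K1/(1-K1*K2)]/(1+[K1/(1-K1*K2)]*(K3*K4))], K5
So the answer for step 2 is series.

Hence the answer: series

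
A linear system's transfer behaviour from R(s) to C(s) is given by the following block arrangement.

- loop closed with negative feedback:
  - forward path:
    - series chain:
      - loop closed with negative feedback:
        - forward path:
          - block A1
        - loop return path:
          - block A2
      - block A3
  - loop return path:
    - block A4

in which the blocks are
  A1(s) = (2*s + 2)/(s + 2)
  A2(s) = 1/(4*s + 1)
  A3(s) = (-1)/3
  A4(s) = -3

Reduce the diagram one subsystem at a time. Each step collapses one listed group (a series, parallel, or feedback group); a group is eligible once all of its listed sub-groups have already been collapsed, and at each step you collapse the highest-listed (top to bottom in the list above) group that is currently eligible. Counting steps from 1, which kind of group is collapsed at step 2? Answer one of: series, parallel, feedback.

Answer: series

Working:
[1] close the feedback loop around A1, A2
[2] multiply [A1/(1+A1*A2)], A3 (series)
[3] collapse the loop (([A1/(1+A1*A2)]*A3) forward, A4 return)
Step 2 collapses a series group.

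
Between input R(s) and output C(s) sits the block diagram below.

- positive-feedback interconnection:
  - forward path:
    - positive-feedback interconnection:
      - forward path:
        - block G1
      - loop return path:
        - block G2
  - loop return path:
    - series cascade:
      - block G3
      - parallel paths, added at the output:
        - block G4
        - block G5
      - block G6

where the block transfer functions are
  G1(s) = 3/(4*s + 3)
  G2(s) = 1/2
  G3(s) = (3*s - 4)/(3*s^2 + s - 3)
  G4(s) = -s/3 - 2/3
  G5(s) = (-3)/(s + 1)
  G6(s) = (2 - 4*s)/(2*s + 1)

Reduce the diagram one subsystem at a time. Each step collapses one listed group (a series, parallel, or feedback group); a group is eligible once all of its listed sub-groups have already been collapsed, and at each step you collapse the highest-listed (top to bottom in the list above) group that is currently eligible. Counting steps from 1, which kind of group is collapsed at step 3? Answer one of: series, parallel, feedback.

[1] reduce the feedback loop with forward G1 and return G2
[2] reduce the parallel group G4, G5
[3] combine G3, (G4+G5), G6 in series
[4] reduce the feedback loop with forward [G1/(1-G1*G2)] and return (G3*(G4+G5)*G6)
Step 3 collapses a series group.

Hence the answer: series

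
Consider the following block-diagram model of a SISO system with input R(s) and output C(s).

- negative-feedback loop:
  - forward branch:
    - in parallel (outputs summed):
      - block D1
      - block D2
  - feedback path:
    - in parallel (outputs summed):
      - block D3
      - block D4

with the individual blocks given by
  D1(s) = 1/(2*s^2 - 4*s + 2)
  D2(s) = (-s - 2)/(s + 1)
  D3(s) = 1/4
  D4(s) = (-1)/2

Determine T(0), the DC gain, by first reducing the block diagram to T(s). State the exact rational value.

The answer is -12/11.

Reasoning:
Step 1 - parallel reduction of D1, D2 -> (-2*s^3 + 7*s - 3)/(2*s^3 - 2*s^2 - 2*s + 2)
Step 2 - reduce the parallel group D3, D4 -> (-1)/4
Step 3 - feedback reduction of (D1+D2), (D3+D4) -> (-8*s^3 + 28*s - 12)/(10*s^3 - 8*s^2 - 15*s + 11)
DC gain: substitute s = 0 into T(s) from step 3: T(0) = -12/11.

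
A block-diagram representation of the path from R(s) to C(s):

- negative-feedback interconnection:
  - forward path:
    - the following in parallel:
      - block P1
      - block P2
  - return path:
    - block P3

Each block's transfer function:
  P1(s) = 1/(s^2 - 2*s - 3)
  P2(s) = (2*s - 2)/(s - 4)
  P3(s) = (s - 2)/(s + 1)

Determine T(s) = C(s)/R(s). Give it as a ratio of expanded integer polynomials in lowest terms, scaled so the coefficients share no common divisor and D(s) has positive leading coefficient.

Step 1. add P1, P2 (parallel) = (2*s^3 - 6*s^2 - s + 2)/(s^3 - 6*s^2 + 5*s + 12)
Step 2. apply the feedback formula to (P1+P2), P3: this yields T(s), and no further normalization is needed

Answer: (2*s^4 - 4*s^3 - 7*s^2 + s + 2)/(3*s^4 - 15*s^3 + 10*s^2 + 21*s + 8)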